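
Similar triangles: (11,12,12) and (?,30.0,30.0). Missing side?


Scale factor = 30.0/12 = 2.5
Missing side = 11 × 2.5
= 27.5

27.5


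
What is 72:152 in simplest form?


GCD(72, 152) = 8
72/8 : 152/8
= 9:19

9:19


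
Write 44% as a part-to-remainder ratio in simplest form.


44% means 44 parts out of 100; remainder = 56
Part : remainder = 44:56
GCD = 4
= 11:14

11:14


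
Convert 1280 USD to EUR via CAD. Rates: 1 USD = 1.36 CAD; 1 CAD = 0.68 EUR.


Step 1: 1280 USD × 1.36 = 1740.80 CAD
Step 2: 1740.80 CAD × 0.68 = 1183.74 EUR
Implied rate USD→EUR = 1.36 × 0.68 = 0.9248
= 1183.74 EUR

1183.74 EUR


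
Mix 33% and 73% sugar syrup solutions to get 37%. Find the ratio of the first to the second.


Let x parts of 33% mix with y parts of 73%.
33x + 73y = 37(x + y)
33x + 73y = 37x + 37y
x(33 - 37) = y(37 - 73)
x/y = (73 - 37)/(37 - 33) = 36/4
Simplify: 9:1
= 9:1

9:1


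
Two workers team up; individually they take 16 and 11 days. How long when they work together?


Rate of A = 1/16 per day
Rate of B = 1/11 per day
Combined rate = 1/16 + 1/11 = 27/176 ≈ 0.1534 per day
Days = 1 / combined rate = 176/27
≈ 6.52 days

6.52 days


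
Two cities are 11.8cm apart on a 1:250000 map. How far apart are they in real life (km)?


Real distance = map distance × scale
= 11.8cm × 250000
= 2950000 cm = 29500.0 m
= 29.500 km

29.500 km


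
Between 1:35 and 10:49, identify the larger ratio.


1/35 = 0.0286
10/49 = 0.2041
0.0286 < 0.2041, so 1:35 is less
= 10:49

10:49


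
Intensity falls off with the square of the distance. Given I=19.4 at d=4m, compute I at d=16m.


I₁d₁² = I₂d₂²
I₂ = I₁ × (d₁/d₂)²
= 19.4 × (4/16)²
= 19.4 × 16/256
= 310.4/256
= 1.2125

1.2125


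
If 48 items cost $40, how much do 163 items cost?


Direct proportion: y/x = constant
k = 40/48 ≈ 0.8333
y₂ = k × 163 = 40 × 163 / 48 = 6520/48
≈ 135.83

135.83


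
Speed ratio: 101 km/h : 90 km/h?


Ratio = 101:90
GCD = 1
Simplified = 101:90
Time ratio (same distance) = 90:101
Speed ratio = 101:90

101:90


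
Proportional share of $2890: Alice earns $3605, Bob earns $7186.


Total income = 3605 + 7186 = $10791
Alice: $2890 × 3605/10791 = $965.48
Bob: $2890 × 7186/10791 = $1924.52
= Alice: $965.48, Bob: $1924.52

Alice: $965.48, Bob: $1924.52


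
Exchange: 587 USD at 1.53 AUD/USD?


Amount × rate = 587 × 1.53
= 898.11 AUD

898.11 AUD


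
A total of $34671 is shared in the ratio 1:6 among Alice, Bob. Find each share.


Total parts = 1 + 6 = 7
Alice: 34671 × 1/7 = 4953.00
Bob: 34671 × 6/7 = 29718.00
= Alice: $4953.00, Bob: $29718.00

Alice: $4953.00, Bob: $29718.00


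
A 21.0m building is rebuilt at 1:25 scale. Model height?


Model size = real / scale
= 21.0 / 25
= 0.8400 m

0.8400 m


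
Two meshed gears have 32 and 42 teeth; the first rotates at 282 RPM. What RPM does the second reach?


Gear ratio = 32:42 = 16:21
RPM_B = RPM_A × (teeth_A / teeth_B)
= 282 × (32/42)
= 214.9 RPM

214.9 RPM


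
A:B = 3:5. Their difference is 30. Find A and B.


Let A = 3k, B = 5k.
5k - 3k = 30
2k = 30 → k = 30/2 = 15
A = 3×15 = 45, B = 5×15 = 75
= A = 45, B = 75

A = 45, B = 75


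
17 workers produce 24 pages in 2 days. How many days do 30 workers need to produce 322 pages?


Days ∝ work / workers, so d₂ = d₁ × (m₁/m₂) × (w₂/w₁)
Workers factor (inverse): 17/30 ≈ 0.5667
Work factor (direct): 322/24 ≈ 13.4167
d₂ = 2 × 17/30 × 322/24 = (2 × 17 × 322) / (30 × 24) = 10948/720
≈ 15.21 days

15.21 days


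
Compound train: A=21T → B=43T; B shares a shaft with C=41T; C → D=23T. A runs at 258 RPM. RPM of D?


Stage 1: RPM_B = RPM_A × t_A/t_B = 258 × 21/43 = 5418/43 = 126.00
B and C share a shaft → RPM_C = RPM_B
Stage 2: RPM_D = RPM_C × t_C/t_D = RPM_A × (t_A×t_C)/(t_B×t_D)
Overall ratio = (21×41)/(43×23) = 861/989
RPM_D = 258 × 861/989 = 222138/989
≈ 224.61 RPM

224.61 RPM


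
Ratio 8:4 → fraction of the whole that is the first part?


Total parts = 8 + 4 = 12
First part: 8/12 = 2/3
= 2/3

2/3


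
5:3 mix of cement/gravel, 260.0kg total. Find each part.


Total parts = 5 + 3 = 8
cement: 260.0 × 5/8 = 162.5kg
gravel: 260.0 × 3/8 = 97.5kg
= 162.5kg and 97.5kg

162.5kg and 97.5kg


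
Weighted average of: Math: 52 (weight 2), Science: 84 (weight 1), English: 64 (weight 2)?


Numerator = 52×2 + 84×1 + 64×2
= 104 + 84 + 128
= 316
Total weight = 5
Weighted avg = 316/5
= 63.20

63.20


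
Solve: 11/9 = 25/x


Cross multiply: 11 × x = 9 × 25
11x = 225
x = 225 / 11
= 20.45

20.45


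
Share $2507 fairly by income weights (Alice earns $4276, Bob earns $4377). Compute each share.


Total income = 4276 + 4377 = $8653
Alice: $2507 × 4276/8653 = $1238.87
Bob: $2507 × 4377/8653 = $1268.13
= Alice: $1238.87, Bob: $1268.13

Alice: $1238.87, Bob: $1268.13


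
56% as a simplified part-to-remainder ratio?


56% means 56 parts out of 100; remainder = 44
Part : remainder = 56:44
GCD = 4
= 14:11

14:11


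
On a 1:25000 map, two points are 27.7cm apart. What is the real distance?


Real distance = map distance × scale
= 27.7cm × 25000
= 692500 cm = 6925.0 m
= 6.925 km

6.925 km


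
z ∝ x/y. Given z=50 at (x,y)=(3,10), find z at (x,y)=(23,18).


z = k·x/y
Solve for k using the known point: k = z·y/x = 50×10/3 = 500/3 ≈ 166.6667
Now evaluate at x=23, y=18:
z = k × 23 / 18 = (500 × 23) / (3 × 18) = 11500/54
≈ 212.9630

212.9630


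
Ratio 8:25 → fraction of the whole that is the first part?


Total parts = 8 + 25 = 33
First part: 8/33 = 8/33
= 8/33

8/33


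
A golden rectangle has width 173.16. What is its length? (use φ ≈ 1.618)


φ = (1 + √5) / 2 ≈ 1.618
Length = width × φ = 173.16 × 1.618 = 280.17288
≈ 280.17

280.17


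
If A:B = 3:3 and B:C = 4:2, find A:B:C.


Match B: multiply A:B by 4 → 12:12
Multiply B:C by 3 → 12:6
Combined: 12:12:6
GCD = 6
= 2:2:1

2:2:1


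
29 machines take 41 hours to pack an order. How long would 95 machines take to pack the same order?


Inverse proportion: x × y = constant
k = 29 × 41 = 1189
y₂ = k / 95 = 1189 / 95
= 12.52

12.52


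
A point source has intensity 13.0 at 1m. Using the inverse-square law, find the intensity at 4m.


I₁d₁² = I₂d₂²
I₂ = I₁ × (d₁/d₂)²
= 13.0 × (1/4)²
= 13.0 × 1/16
= 13/16
= 0.8125

0.8125


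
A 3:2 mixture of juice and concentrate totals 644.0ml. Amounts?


Total parts = 3 + 2 = 5
juice: 644.0 × 3/5 = 386.4ml
concentrate: 644.0 × 2/5 = 257.6ml
= 386.4ml and 257.6ml

386.4ml and 257.6ml


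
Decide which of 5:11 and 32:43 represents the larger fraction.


5/11 = 0.4545
32/43 = 0.7442
0.4545 < 0.7442, so 5:11 is less
= 32:43

32:43


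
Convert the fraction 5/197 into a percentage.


Percentage = (part / whole) × 100
= (5 / 197) × 100
≈ 2.54%

2.54%


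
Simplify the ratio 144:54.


GCD(144, 54) = 18
144/18 : 54/18
= 8:3

8:3


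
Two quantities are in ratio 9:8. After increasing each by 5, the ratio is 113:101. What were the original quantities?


Let A = 9k, B = 8k.
(9k + 5) / (8k + 5) = 113/101
Cross-multiply: 101(9k + 5) = 113(8k + 5)
909k + 505 = 904k + 565
909k - 904k = 565 - 505
5k = 60
k = 60/5 = 12
A = 9×12 = 108, B = 8×12 = 96
= A = 108, B = 96

A = 108, B = 96


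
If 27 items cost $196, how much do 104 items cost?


Direct proportion: y/x = constant
k = 196/27 ≈ 7.2593
y₂ = k × 104 = 196 × 104 / 27 = 20384/27
≈ 754.96

754.96


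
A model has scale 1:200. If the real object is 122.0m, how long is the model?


Model size = real / scale
= 122.0 / 200
= 0.6100 m

0.6100 m


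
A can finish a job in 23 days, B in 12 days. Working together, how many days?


Rate of A = 1/23 per day
Rate of B = 1/12 per day
Combined rate = 1/23 + 1/12 = 35/276 ≈ 0.1268 per day
Days = 1 / combined rate = 276/35
≈ 7.89 days

7.89 days


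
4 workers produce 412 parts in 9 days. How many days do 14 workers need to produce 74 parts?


Days ∝ work / workers, so d₂ = d₁ × (m₁/m₂) × (w₂/w₁)
Workers factor (inverse): 4/14 ≈ 0.2857
Work factor (direct): 74/412 ≈ 0.1796
d₂ = 9 × 4/14 × 74/412 = (9 × 4 × 74) / (14 × 412) = 2664/5768
≈ 0.46 days

0.46 days


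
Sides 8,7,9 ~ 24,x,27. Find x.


Scale factor = 24/8 = 3
Missing side = 7 × 3
= 21.0

21.0


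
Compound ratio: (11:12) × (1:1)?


Compound ratio = (11×1) : (12×1)
= 11:12
GCD = 1
= 11:12

11:12


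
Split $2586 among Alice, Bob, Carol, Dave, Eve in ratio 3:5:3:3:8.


Total parts = 3 + 5 + 3 + 3 + 8 = 22
Alice: 2586 × 3/22 = 352.64
Bob: 2586 × 5/22 = 587.73
Carol: 2586 × 3/22 = 352.64
Dave: 2586 × 3/22 = 352.64
Eve: 2586 × 8/22 = 940.36
= Alice: $352.64, Bob: $587.73, Carol: $352.64, Dave: $352.64, Eve: $940.36

Alice: $352.64, Bob: $587.73, Carol: $352.64, Dave: $352.64, Eve: $940.36


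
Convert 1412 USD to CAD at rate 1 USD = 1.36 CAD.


Amount × rate = 1412 × 1.36
= 1920.32 CAD

1920.32 CAD


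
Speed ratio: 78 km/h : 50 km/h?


Ratio = 78:50
GCD = 2
Simplified = 39:25
Time ratio (same distance) = 25:39
Speed ratio = 39:25

39:25


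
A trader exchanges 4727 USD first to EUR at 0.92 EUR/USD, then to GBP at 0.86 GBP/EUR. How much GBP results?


Step 1: 4727 USD × 0.92 = 4348.84 EUR
Step 2: 4348.84 EUR × 0.86 = 3740.00 GBP
Implied rate USD→GBP = 0.92 × 0.86 = 0.7912
= 3740.00 GBP

3740.00 GBP


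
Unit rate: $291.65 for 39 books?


Unit rate = total / quantity
= 291.65 / 39
= $7.48 per unit

$7.48 per unit


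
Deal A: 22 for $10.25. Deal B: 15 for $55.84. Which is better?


Deal A: $10.25/22 = $0.4659/unit
Deal B: $55.84/15 = $3.7227/unit
A is cheaper per unit
= Deal A

Deal A


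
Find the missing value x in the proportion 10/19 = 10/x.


Cross multiply: 10 × x = 19 × 10
10x = 190
x = 190 / 10
= 19.00

19.00


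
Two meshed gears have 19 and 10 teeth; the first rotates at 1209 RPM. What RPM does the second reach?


Gear ratio = 19:10 = 19:10
RPM_B = RPM_A × (teeth_A / teeth_B)
= 1209 × (19/10)
= 2297.1 RPM

2297.1 RPM


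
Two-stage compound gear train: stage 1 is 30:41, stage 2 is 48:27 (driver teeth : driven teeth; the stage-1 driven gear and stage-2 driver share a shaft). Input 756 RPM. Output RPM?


Stage 1: RPM_B = RPM_A × t_A/t_B = 756 × 30/41 = 22680/41 ≈ 553.17
B and C share a shaft → RPM_C = RPM_B
Stage 2: RPM_D = RPM_C × t_C/t_D = RPM_A × (t_A×t_C)/(t_B×t_D)
Overall ratio = (30×48)/(41×27) = 1440/1107
RPM_D = 756 × 1440/1107 = 1088640/1107
≈ 983.41 RPM

983.41 RPM


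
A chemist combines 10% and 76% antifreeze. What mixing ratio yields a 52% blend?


Let x parts of 10% mix with y parts of 76%.
10x + 76y = 52(x + y)
10x + 76y = 52x + 52y
x(10 - 52) = y(52 - 76)
x/y = (76 - 52)/(52 - 10) = 24/42
Simplify: 4:7
= 4:7

4:7


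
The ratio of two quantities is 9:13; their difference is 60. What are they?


Let A = 9k, B = 13k.
13k - 9k = 60
4k = 60 → k = 60/4 = 15
A = 9×15 = 135, B = 13×15 = 195
= A = 135, B = 195

A = 135, B = 195


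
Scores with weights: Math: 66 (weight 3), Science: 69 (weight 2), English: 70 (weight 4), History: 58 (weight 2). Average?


Numerator = 66×3 + 69×2 + 70×4 + 58×2
= 198 + 138 + 280 + 116
= 732
Total weight = 11
Weighted avg = 732/11
= 66.55

66.55


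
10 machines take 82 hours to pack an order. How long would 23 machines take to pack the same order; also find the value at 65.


Inverse proportion: x × y = constant
k = 10 × 82 = 820
At x=23: k/23 = 35.65
At x=65: k/65 = 12.62
= 35.65 and 12.62

35.65 and 12.62


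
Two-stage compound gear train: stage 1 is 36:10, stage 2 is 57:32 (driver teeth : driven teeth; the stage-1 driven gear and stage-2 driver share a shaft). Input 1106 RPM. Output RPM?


Stage 1: RPM_B = RPM_A × t_A/t_B = 1106 × 36/10 = 39816/10 = 3981.60
B and C share a shaft → RPM_C = RPM_B
Stage 2: RPM_D = RPM_C × t_C/t_D = RPM_A × (t_A×t_C)/(t_B×t_D)
Overall ratio = (36×57)/(10×32) = 2052/320
RPM_D = 1106 × 2052/320 = 2269512/320
≈ 7092.23 RPM

7092.23 RPM


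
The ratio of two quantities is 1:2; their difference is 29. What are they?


Let A = 1k, B = 2k.
2k - 1k = 29
1k = 29 → k = 29/1 = 29
A = 1×29 = 29, B = 2×29 = 58
= A = 29, B = 58

A = 29, B = 58


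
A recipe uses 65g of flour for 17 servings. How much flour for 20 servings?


Direct proportion: y/x = constant
k = 65/17 ≈ 3.8235
y₂ = k × 20 = 65 × 20 / 17 = 1300/17
≈ 76.47

76.47


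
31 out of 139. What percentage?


Percentage = (part / whole) × 100
= (31 / 139) × 100
≈ 22.30%

22.30%


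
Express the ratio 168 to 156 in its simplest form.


GCD(168, 156) = 12
168/12 : 156/12
= 14:13

14:13


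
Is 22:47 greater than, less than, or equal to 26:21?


22/47 = 0.4681
26/21 = 1.2381
0.4681 < 1.2381, so 22:47 is less
= less than

less than


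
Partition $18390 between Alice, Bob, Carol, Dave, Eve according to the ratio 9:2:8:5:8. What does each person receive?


Total parts = 9 + 2 + 8 + 5 + 8 = 32
Alice: 18390 × 9/32 = 5172.19
Bob: 18390 × 2/32 = 1149.38
Carol: 18390 × 8/32 = 4597.50
Dave: 18390 × 5/32 = 2873.44
Eve: 18390 × 8/32 = 4597.50
= Alice: $5172.19, Bob: $1149.38, Carol: $4597.50, Dave: $2873.44, Eve: $4597.50

Alice: $5172.19, Bob: $1149.38, Carol: $4597.50, Dave: $2873.44, Eve: $4597.50


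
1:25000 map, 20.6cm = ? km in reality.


Real distance = map distance × scale
= 20.6cm × 25000
= 515000 cm = 5150.0 m
= 5.150 km

5.150 km


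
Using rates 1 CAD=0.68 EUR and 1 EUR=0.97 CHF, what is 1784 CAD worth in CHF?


Step 1: 1784 CAD × 0.68 = 1213.12 EUR
Step 2: 1213.12 EUR × 0.97 = 1176.73 CHF
Implied rate CAD→CHF = 0.68 × 0.97 = 0.6596
= 1176.73 CHF

1176.73 CHF


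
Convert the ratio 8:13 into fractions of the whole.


Total parts = 8 + 13 = 21
First part: 8/21 = 8/21
Second part: 13/21 = 13/21
= 8/21 and 13/21

8/21 and 13/21


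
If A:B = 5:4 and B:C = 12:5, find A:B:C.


Match B: multiply A:B by 12 → 60:48
Multiply B:C by 4 → 48:20
Combined: 60:48:20
GCD = 4
= 15:12:5

15:12:5


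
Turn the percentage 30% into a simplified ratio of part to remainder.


30% means 30 parts out of 100; remainder = 70
Part : remainder = 30:70
GCD = 10
= 3:7

3:7


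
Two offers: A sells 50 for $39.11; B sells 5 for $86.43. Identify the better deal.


Deal A: $39.11/50 = $0.7822/unit
Deal B: $86.43/5 = $17.2860/unit
A is cheaper per unit
= Deal A

Deal A


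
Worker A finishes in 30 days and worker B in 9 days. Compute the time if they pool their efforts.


Rate of A = 1/30 per day
Rate of B = 1/9 per day
Combined rate = 1/30 + 1/9 = 39/270 ≈ 0.1444 per day
Days = 1 / combined rate = 270/39
≈ 6.92 days

6.92 days


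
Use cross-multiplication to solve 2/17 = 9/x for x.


Cross multiply: 2 × x = 17 × 9
2x = 153
x = 153 / 2
= 76.50

76.50


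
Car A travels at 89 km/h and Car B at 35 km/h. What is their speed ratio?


Ratio = 89:35
GCD = 1
Simplified = 89:35
Time ratio (same distance) = 35:89
Speed ratio = 89:35

89:35


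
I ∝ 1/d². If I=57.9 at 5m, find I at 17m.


I₁d₁² = I₂d₂²
I₂ = I₁ × (d₁/d₂)²
= 57.9 × (5/17)²
= 57.9 × 25/289
= 1447.5/289
≈ 5.0087

5.0087


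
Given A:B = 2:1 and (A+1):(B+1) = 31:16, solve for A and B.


Let A = 2k, B = 1k.
(2k + 1) / (1k + 1) = 31/16
Cross-multiply: 16(2k + 1) = 31(1k + 1)
32k + 16 = 31k + 31
32k - 31k = 31 - 16
1k = 15
k = 15/1 = 15
A = 2×15 = 30, B = 1×15 = 15
= A = 30, B = 15

A = 30, B = 15


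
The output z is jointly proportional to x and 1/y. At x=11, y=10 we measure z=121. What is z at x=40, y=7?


z = k·x/y
Solve for k using the known point: k = z·y/x = 121×10/11 = 1210/11 = 110.0000
Now evaluate at x=40, y=7:
z = k × 40 / 7 = (1210 × 40) / (11 × 7) = 48400/77
≈ 628.5714

628.5714


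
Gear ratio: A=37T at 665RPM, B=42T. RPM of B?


Gear ratio = 37:42 = 37:42
RPM_B = RPM_A × (teeth_A / teeth_B)
= 665 × (37/42)
= 585.8 RPM

585.8 RPM


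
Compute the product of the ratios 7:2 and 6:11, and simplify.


Compound ratio = (7×6) : (2×11)
= 42:22
GCD = 2
= 21:11

21:11


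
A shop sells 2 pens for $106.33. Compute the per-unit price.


Unit rate = total / quantity
= 106.33 / 2
= $53.17 per unit

$53.17 per unit


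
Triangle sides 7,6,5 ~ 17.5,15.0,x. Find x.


Scale factor = 17.5/7 = 2.5
Missing side = 5 × 2.5
= 12.5

12.5


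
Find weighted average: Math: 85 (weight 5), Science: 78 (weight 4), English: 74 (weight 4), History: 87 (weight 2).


Numerator = 85×5 + 78×4 + 74×4 + 87×2
= 425 + 312 + 296 + 174
= 1207
Total weight = 15
Weighted avg = 1207/15
= 80.47

80.47


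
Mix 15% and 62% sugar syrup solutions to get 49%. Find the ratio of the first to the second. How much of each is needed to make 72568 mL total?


Let x parts of 15% mix with y parts of 62%.
15x + 62y = 49(x + y)
15x + 62y = 49x + 49y
x(15 - 49) = y(49 - 62)
x/y = (62 - 49)/(49 - 15) = 13/34
Simplify: 13:34
Total parts = 47; one part = 72568/47 = 1544.00 mL
15% solution: 13×1544.00 = 20072.00 mL
62% solution: 34×1544.00 = 52496.00 mL
= ratio 13:34; 20072.00 mL and 52496.00 mL

ratio 13:34; 20072.00 mL and 52496.00 mL


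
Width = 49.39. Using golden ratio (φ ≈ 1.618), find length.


φ = (1 + √5) / 2 ≈ 1.618
Length = width × φ = 49.39 × 1.618 = 79.91302
≈ 79.91

79.91


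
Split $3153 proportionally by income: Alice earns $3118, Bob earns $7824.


Total income = 3118 + 7824 = $10942
Alice: $3153 × 3118/10942 = $898.47
Bob: $3153 × 7824/10942 = $2254.53
= Alice: $898.47, Bob: $2254.53

Alice: $898.47, Bob: $2254.53


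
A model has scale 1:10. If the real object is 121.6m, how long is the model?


Model size = real / scale
= 121.6 / 10
= 12.1600 m

12.1600 m


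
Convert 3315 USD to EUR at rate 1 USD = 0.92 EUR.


Amount × rate = 3315 × 0.92
= 3049.80 EUR

3049.80 EUR


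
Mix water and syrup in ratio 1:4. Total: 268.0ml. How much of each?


Total parts = 1 + 4 = 5
water: 268.0 × 1/5 = 53.6ml
syrup: 268.0 × 4/5 = 214.4ml
= 53.6ml and 214.4ml

53.6ml and 214.4ml


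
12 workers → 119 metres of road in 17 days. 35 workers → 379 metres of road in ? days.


Days ∝ work / workers, so d₂ = d₁ × (m₁/m₂) × (w₂/w₁)
Workers factor (inverse): 12/35 ≈ 0.3429
Work factor (direct): 379/119 ≈ 3.1849
d₂ = 17 × 12/35 × 379/119 = (17 × 12 × 379) / (35 × 119) = 77316/4165
≈ 18.56 days

18.56 days


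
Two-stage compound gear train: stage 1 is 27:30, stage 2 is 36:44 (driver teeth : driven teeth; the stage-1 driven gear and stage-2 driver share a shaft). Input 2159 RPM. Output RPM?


Stage 1: RPM_B = RPM_A × t_A/t_B = 2159 × 27/30 = 58293/30 = 1943.10
B and C share a shaft → RPM_C = RPM_B
Stage 2: RPM_D = RPM_C × t_C/t_D = RPM_A × (t_A×t_C)/(t_B×t_D)
Overall ratio = (27×36)/(30×44) = 972/1320
RPM_D = 2159 × 972/1320 = 2098548/1320
≈ 1589.81 RPM

1589.81 RPM


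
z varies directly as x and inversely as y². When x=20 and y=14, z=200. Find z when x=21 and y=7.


z = k·x/y²
Solve for k using the known point: k = z·y²/x = 200×196/20 = 39200/20 = 1960.0000
Now evaluate at x=21, y=7:
z = k × 21 / 49 = (39200 × 21) / (20 × 49) = 823200/980
= 840.0000

840.0000


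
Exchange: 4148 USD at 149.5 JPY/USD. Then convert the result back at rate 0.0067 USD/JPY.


Amount × rate = 4148 × 149.5 = 620126.00 JPY
Round-trip: 620126.00 × 0.0067 = 4154.84 USD
= 620126.00 JPY, then 4154.84 USD

620126.00 JPY, then 4154.84 USD


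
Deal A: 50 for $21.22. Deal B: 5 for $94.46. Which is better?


Deal A: $21.22/50 = $0.4244/unit
Deal B: $94.46/5 = $18.8920/unit
A is cheaper per unit
= Deal A

Deal A


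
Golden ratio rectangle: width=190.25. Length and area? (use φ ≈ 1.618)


φ = (1 + √5) / 2 ≈ 1.618
Length = width × φ = 190.25 × 1.618 = 307.8245
≈ 307.82
Area = width × length = 190.25 × 307.8245 = 58563.611125 ≈ 58563.61
= Length: 307.82, Area: 58563.61

Length: 307.82, Area: 58563.61


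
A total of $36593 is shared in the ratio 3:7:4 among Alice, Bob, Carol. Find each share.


Total parts = 3 + 7 + 4 = 14
Alice: 36593 × 3/14 = 7841.36
Bob: 36593 × 7/14 = 18296.50
Carol: 36593 × 4/14 = 10455.14
= Alice: $7841.36, Bob: $18296.50, Carol: $10455.14

Alice: $7841.36, Bob: $18296.50, Carol: $10455.14


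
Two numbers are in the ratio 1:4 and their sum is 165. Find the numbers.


Let A = 1k, B = 4k.
1k + 4k = 165
5k = 165 → k = 165/5 = 33
A = 1×33 = 33, B = 4×33 = 132
= A = 33, B = 132

A = 33, B = 132


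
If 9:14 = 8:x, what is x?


Cross multiply: 9 × x = 14 × 8
9x = 112
x = 112 / 9
= 12.44

12.44


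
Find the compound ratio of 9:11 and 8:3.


Compound ratio = (9×8) : (11×3)
= 72:33
GCD = 3
= 24:11

24:11


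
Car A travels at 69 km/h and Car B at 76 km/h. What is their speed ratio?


Ratio = 69:76
GCD = 1
Simplified = 69:76
Time ratio (same distance) = 76:69
Speed ratio = 69:76

69:76


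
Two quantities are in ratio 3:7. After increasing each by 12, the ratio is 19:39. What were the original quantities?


Let A = 3k, B = 7k.
(3k + 12) / (7k + 12) = 19/39
Cross-multiply: 39(3k + 12) = 19(7k + 12)
117k + 468 = 133k + 228
117k - 133k = 228 - 468
-16k = -240
k = -240/-16 = 15
A = 3×15 = 45, B = 7×15 = 105
= A = 45, B = 105

A = 45, B = 105


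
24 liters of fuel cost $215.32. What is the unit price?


Unit rate = total / quantity
= 215.32 / 24
= $8.97 per unit

$8.97 per unit


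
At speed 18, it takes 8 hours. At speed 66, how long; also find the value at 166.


Inverse proportion: x × y = constant
k = 18 × 8 = 144
At x=66: k/66 = 2.18
At x=166: k/166 = 0.87
= 2.18 and 0.87

2.18 and 0.87


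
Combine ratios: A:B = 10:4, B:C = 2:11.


Match B: multiply A:B by 2 → 20:8
Multiply B:C by 4 → 8:44
Combined: 20:8:44
GCD = 4
= 5:2:11

5:2:11


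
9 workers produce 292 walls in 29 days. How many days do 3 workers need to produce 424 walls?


Days ∝ work / workers, so d₂ = d₁ × (m₁/m₂) × (w₂/w₁)
Workers factor (inverse): 9/3 = 3.0000
Work factor (direct): 424/292 ≈ 1.4521
d₂ = 29 × 9/3 × 424/292 = (29 × 9 × 424) / (3 × 292) = 110664/876
≈ 126.33 days

126.33 days


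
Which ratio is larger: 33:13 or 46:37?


33/13 = 2.5385
46/37 = 1.2432
2.5385 > 1.2432, so 33:13 is greater
= 33:13

33:13


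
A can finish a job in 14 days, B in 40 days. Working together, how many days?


Rate of A = 1/14 per day
Rate of B = 1/40 per day
Combined rate = 1/14 + 1/40 = 54/560 ≈ 0.0964 per day
Days = 1 / combined rate = 560/54
≈ 10.37 days

10.37 days


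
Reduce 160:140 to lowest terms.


GCD(160, 140) = 20
160/20 : 140/20
= 8:7

8:7


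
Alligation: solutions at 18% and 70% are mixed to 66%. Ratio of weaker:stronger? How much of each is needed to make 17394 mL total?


Let x parts of 18% mix with y parts of 70%.
18x + 70y = 66(x + y)
18x + 70y = 66x + 66y
x(18 - 66) = y(66 - 70)
x/y = (70 - 66)/(66 - 18) = 4/48
Simplify: 1:12
Total parts = 13; one part = 17394/13 = 1338.00 mL
18% solution: 1×1338.00 = 1338.00 mL
70% solution: 12×1338.00 = 16056.00 mL
= ratio 1:12; 1338.00 mL and 16056.00 mL

ratio 1:12; 1338.00 mL and 16056.00 mL


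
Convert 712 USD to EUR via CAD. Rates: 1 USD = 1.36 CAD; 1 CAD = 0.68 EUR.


Step 1: 712 USD × 1.36 = 968.32 CAD
Step 2: 968.32 CAD × 0.68 = 658.46 EUR
Implied rate USD→EUR = 1.36 × 0.68 = 0.9248
= 658.46 EUR

658.46 EUR


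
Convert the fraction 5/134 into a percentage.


Percentage = (part / whole) × 100
= (5 / 134) × 100
≈ 3.73%

3.73%


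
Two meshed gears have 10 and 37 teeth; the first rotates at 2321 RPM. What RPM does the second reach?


Gear ratio = 10:37 = 10:37
RPM_B = RPM_A × (teeth_A / teeth_B)
= 2321 × (10/37)
= 627.3 RPM

627.3 RPM


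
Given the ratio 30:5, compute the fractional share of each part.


Total parts = 30 + 5 = 35
First part: 30/35 = 6/7
Second part: 5/35 = 1/7
= 6/7 and 1/7

6/7 and 1/7


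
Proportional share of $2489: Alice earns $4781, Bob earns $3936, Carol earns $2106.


Total income = 4781 + 3936 + 2106 = $10823
Alice: $2489 × 4781/10823 = $1099.50
Bob: $2489 × 3936/10823 = $905.17
Carol: $2489 × 2106/10823 = $484.32
= Alice: $1099.50, Bob: $905.17, Carol: $484.32

Alice: $1099.50, Bob: $905.17, Carol: $484.32


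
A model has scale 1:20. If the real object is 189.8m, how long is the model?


Model size = real / scale
= 189.8 / 20
= 9.4900 m

9.4900 m


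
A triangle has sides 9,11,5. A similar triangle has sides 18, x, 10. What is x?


Scale factor = 18/9 = 2
Missing side = 11 × 2
= 22.0

22.0


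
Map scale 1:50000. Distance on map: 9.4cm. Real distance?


Real distance = map distance × scale
= 9.4cm × 50000
= 470000 cm = 4700.0 m
= 4.700 km

4.700 km


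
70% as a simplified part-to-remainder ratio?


70% means 70 parts out of 100; remainder = 30
Part : remainder = 70:30
GCD = 10
= 7:3

7:3


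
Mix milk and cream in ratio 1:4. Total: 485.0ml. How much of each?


Total parts = 1 + 4 = 5
milk: 485.0 × 1/5 = 97.0ml
cream: 485.0 × 4/5 = 388.0ml
= 97.0ml and 388.0ml

97.0ml and 388.0ml


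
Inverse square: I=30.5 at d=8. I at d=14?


I₁d₁² = I₂d₂²
I₂ = I₁ × (d₁/d₂)²
= 30.5 × (8/14)²
= 30.5 × 64/196
= 1952/196
≈ 9.9592

9.9592


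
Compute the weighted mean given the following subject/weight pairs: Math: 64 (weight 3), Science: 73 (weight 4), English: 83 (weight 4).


Numerator = 64×3 + 73×4 + 83×4
= 192 + 292 + 332
= 816
Total weight = 11
Weighted avg = 816/11
= 74.18

74.18


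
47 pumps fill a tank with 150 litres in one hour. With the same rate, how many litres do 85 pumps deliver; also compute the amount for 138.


Direct proportion: y/x = constant
k = 150/47 ≈ 3.1915
y at x=85: k × 85 = 150 × 85 / 47 = 12750/47 ≈ 271.28
y at x=138: k × 138 = 150 × 138 / 47 = 20700/47 ≈ 440.43
= 271.28 and 440.43

271.28 and 440.43


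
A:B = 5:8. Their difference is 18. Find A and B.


Let A = 5k, B = 8k.
8k - 5k = 18
3k = 18 → k = 18/3 = 6
A = 5×6 = 30, B = 8×6 = 48
= A = 30, B = 48

A = 30, B = 48


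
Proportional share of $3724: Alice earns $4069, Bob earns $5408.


Total income = 4069 + 5408 = $9477
Alice: $3724 × 4069/9477 = $1598.92
Bob: $3724 × 5408/9477 = $2125.08
= Alice: $1598.92, Bob: $2125.08

Alice: $1598.92, Bob: $2125.08


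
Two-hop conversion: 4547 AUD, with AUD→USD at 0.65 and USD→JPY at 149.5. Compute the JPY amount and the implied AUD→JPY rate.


Step 1: 4547 AUD × 0.65 = 2955.55 USD
Step 2: 2955.55 USD × 149.5 = 441854.73 JPY
Implied rate AUD→JPY = 0.65 × 149.5 = 97.1750
= 441854.73 JPY; implied rate 97.1750 JPY/AUD

441854.73 JPY; implied rate 97.1750 JPY/AUD


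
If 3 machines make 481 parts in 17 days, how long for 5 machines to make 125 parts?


Days ∝ work / workers, so d₂ = d₁ × (m₁/m₂) × (w₂/w₁)
Workers factor (inverse): 3/5 = 0.6000
Work factor (direct): 125/481 ≈ 0.2599
d₂ = 17 × 3/5 × 125/481 = (17 × 3 × 125) / (5 × 481) = 6375/2405
≈ 2.65 days

2.65 days


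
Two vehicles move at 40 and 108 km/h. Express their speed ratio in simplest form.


Ratio = 40:108
GCD = 4
Simplified = 10:27
Time ratio (same distance) = 27:10
Speed ratio = 10:27

10:27


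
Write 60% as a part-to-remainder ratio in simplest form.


60% means 60 parts out of 100; remainder = 40
Part : remainder = 60:40
GCD = 20
= 3:2

3:2


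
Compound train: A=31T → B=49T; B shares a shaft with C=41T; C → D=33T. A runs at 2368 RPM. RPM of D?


Stage 1: RPM_B = RPM_A × t_A/t_B = 2368 × 31/49 = 73408/49 ≈ 1498.12
B and C share a shaft → RPM_C = RPM_B
Stage 2: RPM_D = RPM_C × t_C/t_D = RPM_A × (t_A×t_C)/(t_B×t_D)
Overall ratio = (31×41)/(49×33) = 1271/1617
RPM_D = 2368 × 1271/1617 = 3009728/1617
≈ 1861.30 RPM

1861.30 RPM


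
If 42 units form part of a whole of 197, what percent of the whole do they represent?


Percentage = (part / whole) × 100
= (42 / 197) × 100
≈ 21.32%

21.32%


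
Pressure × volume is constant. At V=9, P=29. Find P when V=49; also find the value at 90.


Inverse proportion: x × y = constant
k = 9 × 29 = 261
At x=49: k/49 = 5.33
At x=90: k/90 = 2.90
= 5.33 and 2.90

5.33 and 2.90


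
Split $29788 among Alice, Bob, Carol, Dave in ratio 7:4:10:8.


Total parts = 7 + 4 + 10 + 8 = 29
Alice: 29788 × 7/29 = 7190.21
Bob: 29788 × 4/29 = 4108.69
Carol: 29788 × 10/29 = 10271.72
Dave: 29788 × 8/29 = 8217.38
= Alice: $7190.21, Bob: $4108.69, Carol: $10271.72, Dave: $8217.38

Alice: $7190.21, Bob: $4108.69, Carol: $10271.72, Dave: $8217.38


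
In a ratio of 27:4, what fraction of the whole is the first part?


Total parts = 27 + 4 = 31
First part: 27/31 = 27/31
= 27/31

27/31


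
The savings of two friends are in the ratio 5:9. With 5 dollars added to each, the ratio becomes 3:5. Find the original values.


Let A = 5k, B = 9k.
(5k + 5) / (9k + 5) = 3/5
Cross-multiply: 5(5k + 5) = 3(9k + 5)
25k + 25 = 27k + 15
25k - 27k = 15 - 25
-2k = -10
k = -10/-2 = 5
A = 5×5 = 25, B = 9×5 = 45
= A = 25, B = 45

A = 25, B = 45


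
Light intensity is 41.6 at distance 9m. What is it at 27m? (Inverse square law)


I₁d₁² = I₂d₂²
I₂ = I₁ × (d₁/d₂)²
= 41.6 × (9/27)²
= 41.6 × 81/729
= 3369.6/729
≈ 4.6222

4.6222


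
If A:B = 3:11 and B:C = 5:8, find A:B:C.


Match B: multiply A:B by 5 → 15:55
Multiply B:C by 11 → 55:88
Combined: 15:55:88
GCD = 1
= 15:55:88

15:55:88


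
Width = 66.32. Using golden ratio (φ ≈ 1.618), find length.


φ = (1 + √5) / 2 ≈ 1.618
Length = width × φ = 66.32 × 1.618 = 107.30576
≈ 107.31

107.31


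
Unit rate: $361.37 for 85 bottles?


Unit rate = total / quantity
= 361.37 / 85
= $4.25 per unit

$4.25 per unit


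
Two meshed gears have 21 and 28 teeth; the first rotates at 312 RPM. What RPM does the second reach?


Gear ratio = 21:28 = 3:4
RPM_B = RPM_A × (teeth_A / teeth_B)
= 312 × (21/28)
= 234.0 RPM

234.0 RPM


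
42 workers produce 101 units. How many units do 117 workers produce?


Direct proportion: y/x = constant
k = 101/42 ≈ 2.4048
y₂ = k × 117 = 101 × 117 / 42 = 11817/42
≈ 281.36

281.36


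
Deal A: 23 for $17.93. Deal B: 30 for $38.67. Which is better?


Deal A: $17.93/23 = $0.7796/unit
Deal B: $38.67/30 = $1.2890/unit
A is cheaper per unit
= Deal A

Deal A


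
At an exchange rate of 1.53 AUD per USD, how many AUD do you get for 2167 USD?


Amount × rate = 2167 × 1.53
= 3315.51 AUD

3315.51 AUD


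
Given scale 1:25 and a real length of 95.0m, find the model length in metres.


Model size = real / scale
= 95.0 / 25
= 3.8000 m

3.8000 m


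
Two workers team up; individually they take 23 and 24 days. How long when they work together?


Rate of A = 1/23 per day
Rate of B = 1/24 per day
Combined rate = 1/23 + 1/24 = 47/552 ≈ 0.0851 per day
Days = 1 / combined rate = 552/47
≈ 11.74 days

11.74 days


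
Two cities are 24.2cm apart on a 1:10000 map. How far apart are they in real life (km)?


Real distance = map distance × scale
= 24.2cm × 10000
= 242000 cm = 2420.0 m
= 2.420 km

2.420 km


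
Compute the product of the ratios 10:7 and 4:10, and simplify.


Compound ratio = (10×4) : (7×10)
= 40:70
GCD = 10
= 4:7

4:7


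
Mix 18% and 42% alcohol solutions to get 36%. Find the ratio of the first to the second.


Let x parts of 18% mix with y parts of 42%.
18x + 42y = 36(x + y)
18x + 42y = 36x + 36y
x(18 - 36) = y(36 - 42)
x/y = (42 - 36)/(36 - 18) = 6/18
Simplify: 1:3
= 1:3

1:3


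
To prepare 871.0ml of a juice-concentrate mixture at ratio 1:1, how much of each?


Total parts = 1 + 1 = 2
juice: 871.0 × 1/2 = 435.5ml
concentrate: 871.0 × 1/2 = 435.5ml
= 435.5ml and 435.5ml

435.5ml and 435.5ml


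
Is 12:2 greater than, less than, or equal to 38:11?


12/2 = 6.0000
38/11 = 3.4545
6.0000 > 3.4545, so 12:2 is greater
= greater than

greater than


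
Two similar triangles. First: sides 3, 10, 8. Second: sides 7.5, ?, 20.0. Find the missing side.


Scale factor = 7.5/3 = 2.5
Missing side = 10 × 2.5
= 25.0

25.0


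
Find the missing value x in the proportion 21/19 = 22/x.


Cross multiply: 21 × x = 19 × 22
21x = 418
x = 418 / 21
= 19.90

19.90


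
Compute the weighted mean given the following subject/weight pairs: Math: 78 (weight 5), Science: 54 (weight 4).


Numerator = 78×5 + 54×4
= 390 + 216
= 606
Total weight = 9
Weighted avg = 606/9
= 67.33

67.33


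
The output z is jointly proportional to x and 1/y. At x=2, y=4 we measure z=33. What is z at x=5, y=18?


z = k·x/y
Solve for k using the known point: k = z·y/x = 33×4/2 = 132/2 = 66.0000
Now evaluate at x=5, y=18:
z = k × 5 / 18 = (132 × 5) / (2 × 18) = 660/36
≈ 18.3333

18.3333


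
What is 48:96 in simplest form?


GCD(48, 96) = 48
48/48 : 96/48
= 1:2

1:2


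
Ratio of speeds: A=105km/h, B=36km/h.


Ratio = 105:36
GCD = 3
Simplified = 35:12
Time ratio (same distance) = 12:35
Speed ratio = 35:12

35:12


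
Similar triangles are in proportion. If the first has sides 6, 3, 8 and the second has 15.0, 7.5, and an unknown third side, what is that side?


Scale factor = 15.0/6 = 2.5
Missing side = 8 × 2.5
= 20.0

20.0


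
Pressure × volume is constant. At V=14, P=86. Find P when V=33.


Inverse proportion: x × y = constant
k = 14 × 86 = 1204
y₂ = k / 33 = 1204 / 33
= 36.48

36.48


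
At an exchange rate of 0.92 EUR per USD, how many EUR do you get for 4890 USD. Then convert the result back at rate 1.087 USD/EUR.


Amount × rate = 4890 × 0.92 = 4498.80 EUR
Round-trip: 4498.80 × 1.087 = 4890.20 USD
= 4498.80 EUR, then 4890.20 USD

4498.80 EUR, then 4890.20 USD


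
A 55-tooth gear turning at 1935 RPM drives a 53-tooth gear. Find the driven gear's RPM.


Gear ratio = 55:53 = 55:53
RPM_B = RPM_A × (teeth_A / teeth_B)
= 1935 × (55/53)
= 2008.0 RPM

2008.0 RPM


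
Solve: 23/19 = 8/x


Cross multiply: 23 × x = 19 × 8
23x = 152
x = 152 / 23
= 6.61

6.61


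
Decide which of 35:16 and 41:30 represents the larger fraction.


35/16 = 2.1875
41/30 = 1.3667
2.1875 > 1.3667, so 35:16 is greater
= 35:16

35:16


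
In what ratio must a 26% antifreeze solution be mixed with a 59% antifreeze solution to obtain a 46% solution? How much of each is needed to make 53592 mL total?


Let x parts of 26% mix with y parts of 59%.
26x + 59y = 46(x + y)
26x + 59y = 46x + 46y
x(26 - 46) = y(46 - 59)
x/y = (59 - 46)/(46 - 26) = 13/20
Simplify: 13:20
Total parts = 33; one part = 53592/33 = 1624.00 mL
26% solution: 13×1624.00 = 21112.00 mL
59% solution: 20×1624.00 = 32480.00 mL
= ratio 13:20; 21112.00 mL and 32480.00 mL

ratio 13:20; 21112.00 mL and 32480.00 mL


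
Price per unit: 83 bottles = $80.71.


Unit rate = total / quantity
= 80.71 / 83
= $0.97 per unit

$0.97 per unit


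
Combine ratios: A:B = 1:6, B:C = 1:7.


Match B: multiply A:B by 1 → 1:6
Multiply B:C by 6 → 6:42
Combined: 1:6:42
GCD = 1
= 1:6:42

1:6:42


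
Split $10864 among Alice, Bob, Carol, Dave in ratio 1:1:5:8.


Total parts = 1 + 1 + 5 + 8 = 15
Alice: 10864 × 1/15 = 724.27
Bob: 10864 × 1/15 = 724.27
Carol: 10864 × 5/15 = 3621.33
Dave: 10864 × 8/15 = 5794.13
= Alice: $724.27, Bob: $724.27, Carol: $3621.33, Dave: $5794.13

Alice: $724.27, Bob: $724.27, Carol: $3621.33, Dave: $5794.13


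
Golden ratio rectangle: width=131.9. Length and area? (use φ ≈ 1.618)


φ = (1 + √5) / 2 ≈ 1.618
Length = width × φ = 131.9 × 1.618 = 213.4142
≈ 213.41
Area = width × length = 131.9 × 213.4142 = 28149.33298 ≈ 28149.33
= Length: 213.41, Area: 28149.33

Length: 213.41, Area: 28149.33


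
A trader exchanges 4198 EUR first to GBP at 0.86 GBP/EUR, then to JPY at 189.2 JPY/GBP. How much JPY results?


Step 1: 4198 EUR × 0.86 = 3610.28 GBP
Step 2: 3610.28 GBP × 189.2 = 683064.98 JPY
Implied rate EUR→JPY = 0.86 × 189.2 = 162.7120
= 683064.98 JPY

683064.98 JPY


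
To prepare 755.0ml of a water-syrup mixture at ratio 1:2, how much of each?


Total parts = 1 + 2 = 3
water: 755.0 × 1/3 = 251.7ml
syrup: 755.0 × 2/3 = 503.3ml
= 251.7ml and 503.3ml

251.7ml and 503.3ml


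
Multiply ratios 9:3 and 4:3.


Compound ratio = (9×4) : (3×3)
= 36:9
GCD = 9
= 4:1

4:1


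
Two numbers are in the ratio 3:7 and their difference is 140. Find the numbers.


Let A = 3k, B = 7k.
7k - 3k = 140
4k = 140 → k = 140/4 = 35
A = 3×35 = 105, B = 7×35 = 245
= A = 105, B = 245

A = 105, B = 245


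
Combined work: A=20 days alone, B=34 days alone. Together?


Rate of A = 1/20 per day
Rate of B = 1/34 per day
Combined rate = 1/20 + 1/34 = 54/680 ≈ 0.0794 per day
Days = 1 / combined rate = 680/54
≈ 12.59 days

12.59 days


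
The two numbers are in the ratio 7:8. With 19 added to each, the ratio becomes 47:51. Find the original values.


Let A = 7k, B = 8k.
(7k + 19) / (8k + 19) = 47/51
Cross-multiply: 51(7k + 19) = 47(8k + 19)
357k + 969 = 376k + 893
357k - 376k = 893 - 969
-19k = -76
k = -76/-19 = 4
A = 7×4 = 28, B = 8×4 = 32
= A = 28, B = 32

A = 28, B = 32


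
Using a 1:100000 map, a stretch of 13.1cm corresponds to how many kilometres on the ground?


Real distance = map distance × scale
= 13.1cm × 100000
= 1310000 cm = 13100.0 m
= 13.100 km

13.100 km


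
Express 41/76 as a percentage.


Percentage = (part / whole) × 100
= (41 / 76) × 100
≈ 53.95%

53.95%


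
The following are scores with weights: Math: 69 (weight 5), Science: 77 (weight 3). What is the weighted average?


Numerator = 69×5 + 77×3
= 345 + 231
= 576
Total weight = 8
Weighted avg = 576/8
= 72.00

72.00


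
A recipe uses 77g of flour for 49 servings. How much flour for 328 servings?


Direct proportion: y/x = constant
k = 77/49 ≈ 1.5714
y₂ = k × 328 = 77 × 328 / 49 = 25256/49
≈ 515.43

515.43


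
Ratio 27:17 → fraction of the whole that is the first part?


Total parts = 27 + 17 = 44
First part: 27/44 = 27/44
= 27/44

27/44


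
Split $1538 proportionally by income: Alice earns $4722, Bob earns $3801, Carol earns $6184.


Total income = 4722 + 3801 + 6184 = $14707
Alice: $1538 × 4722/14707 = $493.81
Bob: $1538 × 3801/14707 = $397.49
Carol: $1538 × 6184/14707 = $646.70
= Alice: $493.81, Bob: $397.49, Carol: $646.70

Alice: $493.81, Bob: $397.49, Carol: $646.70


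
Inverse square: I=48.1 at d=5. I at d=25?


I₁d₁² = I₂d₂²
I₂ = I₁ × (d₁/d₂)²
= 48.1 × (5/25)²
= 48.1 × 25/625
= 1202.5/625
= 1.9240

1.9240


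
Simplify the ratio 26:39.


GCD(26, 39) = 13
26/13 : 39/13
= 2:3

2:3


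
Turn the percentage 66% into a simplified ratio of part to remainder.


66% means 66 parts out of 100; remainder = 34
Part : remainder = 66:34
GCD = 2
= 33:17

33:17


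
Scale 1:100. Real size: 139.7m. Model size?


Model size = real / scale
= 139.7 / 100
= 1.3970 m

1.3970 m


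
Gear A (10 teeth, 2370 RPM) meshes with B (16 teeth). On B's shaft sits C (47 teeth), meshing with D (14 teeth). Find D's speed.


Stage 1: RPM_B = RPM_A × t_A/t_B = 2370 × 10/16 = 23700/16 = 1481.25
B and C share a shaft → RPM_C = RPM_B
Stage 2: RPM_D = RPM_C × t_C/t_D = RPM_A × (t_A×t_C)/(t_B×t_D)
Overall ratio = (10×47)/(16×14) = 470/224
RPM_D = 2370 × 470/224 = 1113900/224
≈ 4972.77 RPM

4972.77 RPM


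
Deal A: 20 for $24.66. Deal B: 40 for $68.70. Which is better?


Deal A: $24.66/20 = $1.2330/unit
Deal B: $68.70/40 = $1.7175/unit
A is cheaper per unit
= Deal A

Deal A
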